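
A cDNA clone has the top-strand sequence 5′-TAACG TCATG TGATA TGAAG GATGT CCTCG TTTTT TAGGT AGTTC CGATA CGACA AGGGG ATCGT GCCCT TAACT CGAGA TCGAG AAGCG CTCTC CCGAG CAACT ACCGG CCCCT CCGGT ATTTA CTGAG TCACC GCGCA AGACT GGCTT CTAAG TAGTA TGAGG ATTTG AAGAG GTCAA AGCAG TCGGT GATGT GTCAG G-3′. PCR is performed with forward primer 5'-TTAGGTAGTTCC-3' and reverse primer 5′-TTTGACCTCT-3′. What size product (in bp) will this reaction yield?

147 bp

Forward primer TTAGGTAGTTCC is found on the top strand at positions 35–46.
Taking the reverse complement of TTTGACCTCT gives AGAGGTCAAA, found at positions 172–181 on the template; the primer anneals here to the top strand with its 3' end pointing upstream.
Product length = (reverse-primer end) − (forward-primer start) + 1 = 181 − 35 + 1 = 147 bp.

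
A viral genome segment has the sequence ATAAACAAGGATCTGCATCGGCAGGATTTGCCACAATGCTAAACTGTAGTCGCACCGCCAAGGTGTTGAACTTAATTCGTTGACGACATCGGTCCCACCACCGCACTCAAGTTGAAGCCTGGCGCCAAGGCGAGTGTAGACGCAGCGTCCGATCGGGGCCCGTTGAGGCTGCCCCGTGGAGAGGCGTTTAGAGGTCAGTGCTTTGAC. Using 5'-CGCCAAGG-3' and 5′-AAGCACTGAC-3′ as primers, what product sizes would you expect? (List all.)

The forward primer CGCCAAGG matches the top strand at positions 56–63, 123–130.
The reverse primer's reverse complement is GTCAGTGCTT, matching at positions 194–203.
Each forward site pairs with the reverse site to give a product ending at position 203: sizes 148, 81 bp.

148 bp, 81 bp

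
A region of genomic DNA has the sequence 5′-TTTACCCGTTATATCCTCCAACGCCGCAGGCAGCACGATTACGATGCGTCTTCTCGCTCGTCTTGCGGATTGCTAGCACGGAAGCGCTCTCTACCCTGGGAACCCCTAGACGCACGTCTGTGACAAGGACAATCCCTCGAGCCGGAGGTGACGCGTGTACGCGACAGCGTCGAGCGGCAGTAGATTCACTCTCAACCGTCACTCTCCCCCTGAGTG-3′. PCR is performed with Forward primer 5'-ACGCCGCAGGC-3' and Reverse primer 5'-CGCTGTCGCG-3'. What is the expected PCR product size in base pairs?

Scanning the template, ACGCCGCAGGC occurs at positions 21–31; this primer anneals to the bottom strand there with its 3' end pointing downstream.
The reverse primer's reverse complement is CGCGACAGCG, which matches the template at positions 160–169.
The product runs from position 21 to position 169, so its length is 169 − 21 + 1 = 149 bp.

149 bp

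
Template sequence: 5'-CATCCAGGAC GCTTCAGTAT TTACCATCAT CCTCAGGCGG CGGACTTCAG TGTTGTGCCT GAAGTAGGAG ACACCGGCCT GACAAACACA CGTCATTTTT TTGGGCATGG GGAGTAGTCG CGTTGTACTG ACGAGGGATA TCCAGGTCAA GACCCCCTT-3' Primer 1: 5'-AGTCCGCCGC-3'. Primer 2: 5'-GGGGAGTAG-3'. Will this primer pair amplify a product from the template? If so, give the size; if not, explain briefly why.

No product — the primers' 3' ends point away from each other.

Primer 1 (AGTCCGCCGC) has reverse complement GCGGCGGACT, which matches the top strand at positions 37–46; primer 1 anneals to the top strand there with its 3' end pointing upstream toward position 37.
Primer 2 (GGGGAGTAG) matches the top strand directly at positions 109–117; it anneals to the bottom strand with its 3' end pointing downstream toward position 117.
The 3' ends diverge (primer 1 extends toward position 1, primer 2 toward position 159), so the primers never converge on a shared product.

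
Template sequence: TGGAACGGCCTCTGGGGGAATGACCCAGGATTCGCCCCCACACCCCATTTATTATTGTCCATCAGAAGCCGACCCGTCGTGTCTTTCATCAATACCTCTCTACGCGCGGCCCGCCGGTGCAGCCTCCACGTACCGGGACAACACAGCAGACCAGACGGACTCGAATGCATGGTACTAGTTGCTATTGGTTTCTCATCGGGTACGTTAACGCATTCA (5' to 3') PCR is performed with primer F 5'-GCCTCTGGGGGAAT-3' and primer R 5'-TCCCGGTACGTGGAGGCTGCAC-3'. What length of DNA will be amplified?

Scanning the template, GCCTCTGGGGGAAT occurs at positions 8–21; this primer anneals to the bottom strand there with its 3' end pointing downstream.
Taking the reverse complement of TCCCGGTACGTGGAGGCTGCAC gives GTGCAGCCTCCACGTACCGGGA, found at positions 117–138 on the template; the primer anneals here to the top strand with its 3' end pointing upstream.
Product length = (reverse-primer end) − (forward-primer start) + 1 = 138 − 8 + 1 = 131 bp.

131 bp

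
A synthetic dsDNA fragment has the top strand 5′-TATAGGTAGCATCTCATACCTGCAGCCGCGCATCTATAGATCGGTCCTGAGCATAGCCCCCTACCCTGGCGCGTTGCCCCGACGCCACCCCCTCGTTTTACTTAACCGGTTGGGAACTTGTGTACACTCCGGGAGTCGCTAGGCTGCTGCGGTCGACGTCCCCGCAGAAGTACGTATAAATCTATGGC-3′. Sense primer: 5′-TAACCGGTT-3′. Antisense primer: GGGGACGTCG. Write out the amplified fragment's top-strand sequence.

Scanning the template, TAACCGGTT occurs at positions 103–111; this primer anneals to the bottom strand there with its 3' end pointing downstream.
The reverse primer's reverse complement is CGACGTCCCC, which matches the template at positions 154–163.
The product is the template from position 103 through 163 (61 bp).

5'-TAACCGGTTGGGAACTTGTGTACACTCCGGGAGTCGCTAGGCTGCTGCGGTCGACGTCCCC-3'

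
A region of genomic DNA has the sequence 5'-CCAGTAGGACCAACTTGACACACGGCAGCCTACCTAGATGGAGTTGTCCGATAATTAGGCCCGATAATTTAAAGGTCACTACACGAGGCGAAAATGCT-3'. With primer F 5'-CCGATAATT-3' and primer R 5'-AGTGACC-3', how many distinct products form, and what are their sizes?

The forward primer CCGATAATT matches the top strand at positions 48–56, 61–69.
The reverse primer's reverse complement is GGTCACT, matching at positions 74–80.
Each forward site pairs with the reverse site to give a product ending at position 80: sizes 33, 20 bp.

Two products: 33 bp, 20 bp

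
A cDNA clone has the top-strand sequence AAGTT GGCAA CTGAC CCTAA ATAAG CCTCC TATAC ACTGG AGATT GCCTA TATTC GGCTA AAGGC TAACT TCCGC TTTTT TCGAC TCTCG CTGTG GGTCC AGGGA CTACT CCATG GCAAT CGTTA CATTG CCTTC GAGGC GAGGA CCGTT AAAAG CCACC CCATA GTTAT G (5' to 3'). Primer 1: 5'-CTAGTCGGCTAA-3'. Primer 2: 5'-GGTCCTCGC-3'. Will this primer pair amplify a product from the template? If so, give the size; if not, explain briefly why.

No product — primer 1 has no binding site in the template.

Primer 1 (CTAGTCGGCTAA) does not match the top strand, and its reverse complement TTAGCCGACTAG does not match either.
With no annealing site for primer 1, no amplification occurs.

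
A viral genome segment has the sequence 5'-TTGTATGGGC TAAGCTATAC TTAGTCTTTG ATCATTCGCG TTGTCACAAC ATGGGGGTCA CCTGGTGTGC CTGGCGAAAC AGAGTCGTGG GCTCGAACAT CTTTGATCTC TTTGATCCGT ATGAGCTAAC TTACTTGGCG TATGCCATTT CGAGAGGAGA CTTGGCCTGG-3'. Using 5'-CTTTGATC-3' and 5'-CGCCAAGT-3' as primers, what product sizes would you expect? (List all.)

The forward primer CTTTGATC matches the top strand at positions 26–33, 101–108, 110–117.
The reverse primer's reverse complement is ACTTGGCG, matching at positions 133–140.
Each forward site pairs with the reverse site to give a product ending at position 140: sizes 115, 40, 31 bp.

115 bp, 40 bp, 31 bp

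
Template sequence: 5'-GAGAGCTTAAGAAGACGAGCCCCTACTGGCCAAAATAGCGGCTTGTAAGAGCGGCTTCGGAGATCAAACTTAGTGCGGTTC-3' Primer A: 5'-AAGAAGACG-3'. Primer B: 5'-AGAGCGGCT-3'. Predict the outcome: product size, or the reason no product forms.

No product — both primers anneal to the same strand and extend in the same direction.

Primer A (AAGAAGACG) matches the top strand at positions 9–17 (3' end points downstream).
Primer B (AGAGCGGCT) also matches the top strand directly, at positions 48–56 — its reverse complement AGCCGCTCT is not present.
Both primers anneal to the bottom strand with 3' ends pointing the same way, so neither can prime synthesis back toward the other.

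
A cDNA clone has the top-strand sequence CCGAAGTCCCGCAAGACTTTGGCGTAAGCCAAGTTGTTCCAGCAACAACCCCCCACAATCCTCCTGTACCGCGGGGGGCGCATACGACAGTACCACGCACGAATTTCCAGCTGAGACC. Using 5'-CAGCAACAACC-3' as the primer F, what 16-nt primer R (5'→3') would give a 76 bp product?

The forward primer binds at positions 40–50, so a 76 bp product ends at position 40 + 76 − 1 = 115.
The reverse primer anneals to the top strand over positions 100–115, i.e. to CGAATTTCCAGCTGAG.
Its sequence written 5'→3' is the reverse complement: CTCAGCTGGAAATTCG.

5'-CTCAGCTGGAAATTCG-3'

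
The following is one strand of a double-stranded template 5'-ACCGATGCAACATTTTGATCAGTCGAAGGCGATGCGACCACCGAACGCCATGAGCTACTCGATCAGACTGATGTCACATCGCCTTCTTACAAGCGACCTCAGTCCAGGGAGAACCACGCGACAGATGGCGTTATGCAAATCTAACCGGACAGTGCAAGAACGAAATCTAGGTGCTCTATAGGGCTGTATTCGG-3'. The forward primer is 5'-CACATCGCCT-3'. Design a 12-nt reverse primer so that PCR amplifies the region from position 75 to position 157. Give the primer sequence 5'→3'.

5'-TTGCACTGTCCG-3'

The product's 3' end on the top strand is position 157.
The reverse primer anneals to the top strand over positions 146–157, i.e. to CGGACAGTGCAA.
Its sequence written 5'→3' is the reverse complement: TTGCACTGTCCG.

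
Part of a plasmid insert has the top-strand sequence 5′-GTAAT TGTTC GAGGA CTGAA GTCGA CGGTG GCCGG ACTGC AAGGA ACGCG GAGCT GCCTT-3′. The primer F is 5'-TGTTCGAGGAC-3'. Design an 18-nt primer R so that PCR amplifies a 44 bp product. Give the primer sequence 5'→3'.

5'-GCGTTCCTTGCAGTCCGG-3'

The forward primer binds at positions 6–16, so a 44 bp product ends at position 6 + 44 − 1 = 49.
The reverse primer anneals to the top strand over positions 32–49, i.e. to CCGGACTGCAAGGAACGC.
Its sequence written 5'→3' is the reverse complement: GCGTTCCTTGCAGTCCGG.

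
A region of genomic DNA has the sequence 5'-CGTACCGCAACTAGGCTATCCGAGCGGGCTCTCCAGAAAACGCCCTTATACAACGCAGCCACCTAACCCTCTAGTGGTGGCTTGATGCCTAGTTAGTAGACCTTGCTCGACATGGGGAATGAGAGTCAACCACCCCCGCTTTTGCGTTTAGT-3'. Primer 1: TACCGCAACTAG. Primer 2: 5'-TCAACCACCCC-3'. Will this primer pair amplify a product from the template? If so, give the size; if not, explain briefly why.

No product — both primers anneal to the same strand and extend in the same direction.

Primer 1 (TACCGCAACTAG) matches the top strand at positions 3–14 (3' end points downstream).
Primer 2 (TCAACCACCCC) also matches the top strand directly, at positions 126–136 — its reverse complement GGGGTGGTTGA is not present.
Both primers anneal to the bottom strand with 3' ends pointing the same way, so neither can prime synthesis back toward the other.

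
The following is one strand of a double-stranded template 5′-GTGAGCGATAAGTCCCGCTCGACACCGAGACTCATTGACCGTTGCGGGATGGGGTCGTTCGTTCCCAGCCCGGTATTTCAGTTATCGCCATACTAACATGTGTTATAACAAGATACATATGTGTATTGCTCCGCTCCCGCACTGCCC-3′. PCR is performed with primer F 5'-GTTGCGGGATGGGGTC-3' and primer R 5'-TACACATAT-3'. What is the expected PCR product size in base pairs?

85 bp

Forward primer GTTGCGGGATGGGGTC is found on the top strand at positions 41–56.
Taking the reverse complement of TACACATAT gives ATATGTGTA, found at positions 117–125 on the template; the primer anneals here to the top strand with its 3' end pointing upstream.
Amplicon spans positions 41–125: 85 bp.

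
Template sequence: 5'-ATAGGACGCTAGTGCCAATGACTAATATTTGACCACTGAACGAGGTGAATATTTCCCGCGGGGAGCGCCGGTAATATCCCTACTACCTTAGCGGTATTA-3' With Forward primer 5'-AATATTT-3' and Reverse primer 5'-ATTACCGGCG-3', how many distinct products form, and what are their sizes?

The forward primer AATATTT matches the top strand at positions 24–30, 48–54.
The reverse primer's reverse complement is CGCCGGTAAT, matching at positions 66–75.
Each forward site pairs with the reverse site to give a product ending at position 75: sizes 52, 28 bp.

Two products: 52 bp, 28 bp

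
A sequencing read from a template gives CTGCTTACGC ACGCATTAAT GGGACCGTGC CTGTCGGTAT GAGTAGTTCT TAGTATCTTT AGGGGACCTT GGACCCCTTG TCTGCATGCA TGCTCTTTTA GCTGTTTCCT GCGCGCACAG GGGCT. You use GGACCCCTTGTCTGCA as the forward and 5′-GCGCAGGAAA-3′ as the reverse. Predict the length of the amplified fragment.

44 bp

Forward primer GGACCCCTTGTCTGCA is found on the top strand at positions 71–86.
Taking the reverse complement of GCGCAGGAAA gives TTTCCTGCGC, found at positions 105–114 on the template; the primer anneals here to the top strand with its 3' end pointing upstream.
The product runs from position 71 to position 114, so its length is 114 − 71 + 1 = 44 bp.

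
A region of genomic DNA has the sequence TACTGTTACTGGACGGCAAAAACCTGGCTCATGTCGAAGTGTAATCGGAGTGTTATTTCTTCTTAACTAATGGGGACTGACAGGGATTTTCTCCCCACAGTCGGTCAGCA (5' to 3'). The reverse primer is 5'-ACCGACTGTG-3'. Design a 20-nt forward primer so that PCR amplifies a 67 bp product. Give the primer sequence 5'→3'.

5'-GTGTAATCGGAGTGTTATTT-3'

The reverse primer's reverse complement CACAGTCGGT matches the template at positions 96–105, so the product ends at position 105.
A 67 bp product then starts at position 105 − 67 + 1 = 39.
The forward primer is identical to the top strand there: GTGTAATCGGAGTGTTATTT.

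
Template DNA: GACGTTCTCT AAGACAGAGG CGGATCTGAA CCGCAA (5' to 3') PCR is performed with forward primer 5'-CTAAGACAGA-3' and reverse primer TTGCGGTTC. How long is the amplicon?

28 bp

The forward primer matches the template at positions 9–18.
Reverse complement of the reverse primer: GAACCGCAA. This occurs on the top strand at positions 28–36.
The product runs from position 9 to position 36, so its length is 36 − 9 + 1 = 28 bp.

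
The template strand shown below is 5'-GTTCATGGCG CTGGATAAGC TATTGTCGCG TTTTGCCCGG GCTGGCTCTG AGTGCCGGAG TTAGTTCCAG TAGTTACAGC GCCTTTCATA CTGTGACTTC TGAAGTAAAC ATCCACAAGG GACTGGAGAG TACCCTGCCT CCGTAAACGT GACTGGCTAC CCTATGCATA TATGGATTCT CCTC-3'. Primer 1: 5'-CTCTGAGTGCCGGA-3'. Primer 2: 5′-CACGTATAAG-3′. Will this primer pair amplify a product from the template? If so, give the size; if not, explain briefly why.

No product — primer 2 has no binding site in the template.

Primer 2 (CACGTATAAG) does not match the top strand, and its reverse complement CTTATACGTG does not match either.
With no annealing site for primer 2, no amplification occurs.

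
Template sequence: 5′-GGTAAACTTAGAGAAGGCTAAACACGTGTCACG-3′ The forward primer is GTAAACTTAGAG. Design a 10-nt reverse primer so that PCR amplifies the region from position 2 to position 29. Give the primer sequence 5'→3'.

The product's 3' end on the top strand is position 29.
The reverse primer anneals to the top strand over positions 20–29, i.e. to AAACACGTGT.
Its sequence written 5'→3' is the reverse complement: ACACGTGTTT.

5'-ACACGTGTTT-3'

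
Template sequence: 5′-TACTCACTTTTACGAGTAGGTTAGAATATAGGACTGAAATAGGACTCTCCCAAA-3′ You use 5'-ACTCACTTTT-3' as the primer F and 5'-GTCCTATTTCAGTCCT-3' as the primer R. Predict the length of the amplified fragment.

Scanning the template, ACTCACTTTT occurs at positions 2–11; this primer anneals to the bottom strand there with its 3' end pointing downstream.
Reverse complement of the reverse primer: AGGACTGAAATAGGAC. This occurs on the top strand at positions 30–45.
Product length = (reverse-primer end) − (forward-primer start) + 1 = 45 − 2 + 1 = 44 bp.

44 bp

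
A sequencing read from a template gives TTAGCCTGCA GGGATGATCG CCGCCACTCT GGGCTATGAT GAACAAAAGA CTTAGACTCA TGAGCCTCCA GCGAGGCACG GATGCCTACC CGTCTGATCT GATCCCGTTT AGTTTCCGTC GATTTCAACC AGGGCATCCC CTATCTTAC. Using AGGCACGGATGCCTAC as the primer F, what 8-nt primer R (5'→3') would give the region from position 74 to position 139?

The product's 3' end on the top strand is position 139.
The reverse primer anneals to the top strand over positions 132–139, i.e. to GGGCATCC.
Its sequence written 5'→3' is the reverse complement: GGATGCCC.

5'-GGATGCCC-3'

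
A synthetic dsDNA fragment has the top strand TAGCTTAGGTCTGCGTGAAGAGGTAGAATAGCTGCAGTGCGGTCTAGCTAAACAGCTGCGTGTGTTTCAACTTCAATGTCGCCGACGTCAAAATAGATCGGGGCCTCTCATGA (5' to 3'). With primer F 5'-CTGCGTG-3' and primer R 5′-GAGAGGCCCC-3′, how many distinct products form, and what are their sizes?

The forward primer CTGCGTG matches the top strand at positions 11–17, 56–62.
The reverse primer's reverse complement is GGGGCCTCTC, matching at positions 100–109.
Each forward site pairs with the reverse site to give a product ending at position 109: sizes 99, 54 bp.

Two products: 99 bp, 54 bp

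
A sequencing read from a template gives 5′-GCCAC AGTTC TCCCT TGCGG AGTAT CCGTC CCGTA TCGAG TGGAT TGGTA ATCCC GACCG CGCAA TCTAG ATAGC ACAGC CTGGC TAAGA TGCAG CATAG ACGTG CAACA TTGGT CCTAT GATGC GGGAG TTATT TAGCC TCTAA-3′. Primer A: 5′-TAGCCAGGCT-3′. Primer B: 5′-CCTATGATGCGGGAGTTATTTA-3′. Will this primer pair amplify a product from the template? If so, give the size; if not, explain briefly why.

Primer A (TAGCCAGGCT) has reverse complement AGCCTGGCTA, which matches the top strand at positions 78–87; primer A anneals to the top strand there with its 3' end pointing upstream toward position 78.
Primer B (CCTATGATGCGGGAGTTATTTA) matches the top strand directly at positions 116–137; it anneals to the bottom strand with its 3' end pointing downstream toward position 137.
The 3' ends diverge (primer A extends toward position 1, primer B toward position 145), so the primers never converge on a shared product.

No product — the primers' 3' ends point away from each other.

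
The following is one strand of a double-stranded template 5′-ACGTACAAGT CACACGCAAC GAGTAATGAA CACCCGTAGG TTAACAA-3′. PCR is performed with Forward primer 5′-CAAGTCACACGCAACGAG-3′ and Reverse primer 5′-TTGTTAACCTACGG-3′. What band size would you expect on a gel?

The forward primer matches the template at positions 6–23.
Taking the reverse complement of TTGTTAACCTACGG gives CCGTAGGTTAACAA, found at positions 34–47 on the template; the primer anneals here to the top strand with its 3' end pointing upstream.
Amplicon spans positions 6–47: 42 bp.

42 bp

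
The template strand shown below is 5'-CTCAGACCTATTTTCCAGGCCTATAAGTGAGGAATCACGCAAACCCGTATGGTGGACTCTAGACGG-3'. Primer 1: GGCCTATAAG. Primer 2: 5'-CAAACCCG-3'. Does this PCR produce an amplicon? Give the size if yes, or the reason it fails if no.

No product — both primers anneal to the same strand and extend in the same direction.

Primer 1 (GGCCTATAAG) matches the top strand at positions 18–27 (3' end points downstream).
Primer 2 (CAAACCCG) also matches the top strand directly, at positions 40–47 — its reverse complement CGGGTTTG is not present.
Both primers anneal to the bottom strand with 3' ends pointing the same way, so neither can prime synthesis back toward the other.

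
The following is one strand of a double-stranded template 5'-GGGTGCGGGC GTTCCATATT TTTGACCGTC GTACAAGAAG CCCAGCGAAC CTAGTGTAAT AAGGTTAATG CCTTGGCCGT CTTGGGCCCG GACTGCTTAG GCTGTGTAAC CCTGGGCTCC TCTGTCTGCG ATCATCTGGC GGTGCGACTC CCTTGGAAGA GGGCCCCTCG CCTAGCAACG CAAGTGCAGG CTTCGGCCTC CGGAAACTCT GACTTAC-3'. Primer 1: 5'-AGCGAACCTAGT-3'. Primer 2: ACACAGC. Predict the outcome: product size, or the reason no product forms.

Yes — a 64 bp product.

Primer 1 (AGCGAACCTAGT) matches the top strand at positions 44–55; it acts as a forward primer.
Primer 2's reverse complement is GCTGTGT, matching the top strand at positions 101–107; it acts as a reverse primer.
The 3' ends face each other across positions 44–107, giving a 64 bp product.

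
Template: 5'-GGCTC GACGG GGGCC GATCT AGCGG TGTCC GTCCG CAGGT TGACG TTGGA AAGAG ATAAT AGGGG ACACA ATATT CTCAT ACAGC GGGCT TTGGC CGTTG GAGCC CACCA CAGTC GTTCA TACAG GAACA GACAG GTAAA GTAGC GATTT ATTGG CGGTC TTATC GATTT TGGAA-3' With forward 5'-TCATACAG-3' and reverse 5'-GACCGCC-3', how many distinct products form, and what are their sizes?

Two products: 84 bp, 43 bp

The forward primer TCATACAG matches the top strand at positions 77–84, 118–125.
The reverse primer's reverse complement is GGCGGTC, matching at positions 154–160.
Each forward site pairs with the reverse site to give a product ending at position 160: sizes 84, 43 bp.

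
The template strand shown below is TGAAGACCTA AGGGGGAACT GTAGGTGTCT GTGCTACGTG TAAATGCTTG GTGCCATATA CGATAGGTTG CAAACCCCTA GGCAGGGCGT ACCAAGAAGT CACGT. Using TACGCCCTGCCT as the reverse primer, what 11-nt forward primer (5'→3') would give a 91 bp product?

5'-TGAAGACCTAA-3'

The reverse primer's reverse complement AGGCAGGGCGTA matches the template at positions 80–91, so the product ends at position 91.
A 91 bp product then starts at position 91 − 91 + 1 = 1.
The forward primer is identical to the top strand there: TGAAGACCTAA.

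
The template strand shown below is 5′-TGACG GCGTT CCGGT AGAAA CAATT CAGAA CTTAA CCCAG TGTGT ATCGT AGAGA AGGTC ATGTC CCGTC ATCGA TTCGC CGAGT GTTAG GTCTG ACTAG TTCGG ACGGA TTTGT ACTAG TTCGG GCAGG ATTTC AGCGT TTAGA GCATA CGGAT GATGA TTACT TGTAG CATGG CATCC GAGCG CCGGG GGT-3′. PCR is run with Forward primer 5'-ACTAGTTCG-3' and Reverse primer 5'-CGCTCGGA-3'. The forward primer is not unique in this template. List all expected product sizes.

90 bp, 70 bp

The forward primer ACTAGTTCG matches the top strand at positions 96–104, 116–124.
The reverse primer's reverse complement is TCCGAGCG, matching at positions 178–185.
Each forward site pairs with the reverse site to give a product ending at position 185: sizes 90, 70 bp.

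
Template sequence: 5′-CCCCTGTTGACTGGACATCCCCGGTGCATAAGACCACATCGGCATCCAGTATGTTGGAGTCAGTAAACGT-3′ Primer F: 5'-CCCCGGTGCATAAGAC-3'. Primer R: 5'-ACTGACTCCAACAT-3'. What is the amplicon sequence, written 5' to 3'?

Forward primer CCCCGGTGCATAAGAC is found on the top strand at positions 19–34.
The reverse primer's reverse complement is ATGTTGGAGTCAGT, which matches the template at positions 51–64.
The product is the template from position 19 through 64 (46 bp).

5'-CCCCGGTGCATAAGACCACATCGGCATCCAGTATGTTGGAGTCAGT-3'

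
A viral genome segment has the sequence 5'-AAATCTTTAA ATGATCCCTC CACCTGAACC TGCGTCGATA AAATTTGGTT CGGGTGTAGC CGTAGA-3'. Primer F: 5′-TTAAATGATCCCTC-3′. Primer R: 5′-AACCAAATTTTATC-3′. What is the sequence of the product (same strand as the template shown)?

5'-TTAAATGATCCCTCCACCTGAACCTGCGTCGATAAAATTTGGTT-3'

Forward primer TTAAATGATCCCTC is found on the top strand at positions 7–20.
The reverse primer's reverse complement is GATAAAATTTGGTT, which matches the template at positions 37–50.
The product is the template from position 7 through 50 (44 bp).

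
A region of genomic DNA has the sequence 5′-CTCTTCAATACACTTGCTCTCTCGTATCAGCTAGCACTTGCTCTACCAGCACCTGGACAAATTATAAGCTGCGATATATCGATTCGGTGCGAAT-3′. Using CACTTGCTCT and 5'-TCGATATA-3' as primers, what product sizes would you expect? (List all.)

72 bp, 48 bp

The forward primer CACTTGCTCT matches the top strand at positions 11–20, 35–44.
The reverse primer's reverse complement is TATATCGA, matching at positions 75–82.
Each forward site pairs with the reverse site to give a product ending at position 82: sizes 72, 48 bp.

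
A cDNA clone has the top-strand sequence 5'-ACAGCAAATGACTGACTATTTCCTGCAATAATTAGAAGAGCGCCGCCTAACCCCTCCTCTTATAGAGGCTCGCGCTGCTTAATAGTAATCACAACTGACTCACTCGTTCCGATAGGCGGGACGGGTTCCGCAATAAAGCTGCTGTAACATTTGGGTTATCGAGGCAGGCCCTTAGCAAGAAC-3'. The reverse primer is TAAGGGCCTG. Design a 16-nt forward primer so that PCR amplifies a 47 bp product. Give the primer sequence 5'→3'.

5'-CCGCAATAAAGCTGCT-3'

The reverse primer's reverse complement CAGGCCCTTA matches the template at positions 165–174, so the product ends at position 174.
A 47 bp product then starts at position 174 − 47 + 1 = 128.
The forward primer is identical to the top strand there: CCGCAATAAAGCTGCT.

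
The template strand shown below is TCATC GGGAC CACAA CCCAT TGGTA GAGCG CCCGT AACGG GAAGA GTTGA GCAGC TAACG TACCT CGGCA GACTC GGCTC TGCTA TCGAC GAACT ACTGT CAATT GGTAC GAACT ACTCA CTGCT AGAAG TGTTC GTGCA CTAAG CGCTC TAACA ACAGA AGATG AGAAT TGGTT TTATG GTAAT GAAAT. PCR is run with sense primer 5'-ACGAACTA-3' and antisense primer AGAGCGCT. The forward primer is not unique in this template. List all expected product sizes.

63 bp, 43 bp

The forward primer ACGAACTA matches the top strand at positions 89–96, 109–116.
The reverse primer's reverse complement is AGCGCTCT, matching at positions 144–151.
Each forward site pairs with the reverse site to give a product ending at position 151: sizes 63, 43 bp.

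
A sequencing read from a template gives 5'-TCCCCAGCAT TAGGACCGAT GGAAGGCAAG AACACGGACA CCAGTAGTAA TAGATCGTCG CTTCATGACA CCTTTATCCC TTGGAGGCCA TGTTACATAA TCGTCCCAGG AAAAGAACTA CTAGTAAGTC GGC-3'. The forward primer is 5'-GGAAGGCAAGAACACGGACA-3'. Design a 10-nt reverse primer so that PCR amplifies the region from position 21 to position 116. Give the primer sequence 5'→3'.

5'-TCTTTTCCTG-3'

The product's 3' end on the top strand is position 116.
The reverse primer anneals to the top strand over positions 107–116, i.e. to CAGGAAAAGA.
Its sequence written 5'→3' is the reverse complement: TCTTTTCCTG.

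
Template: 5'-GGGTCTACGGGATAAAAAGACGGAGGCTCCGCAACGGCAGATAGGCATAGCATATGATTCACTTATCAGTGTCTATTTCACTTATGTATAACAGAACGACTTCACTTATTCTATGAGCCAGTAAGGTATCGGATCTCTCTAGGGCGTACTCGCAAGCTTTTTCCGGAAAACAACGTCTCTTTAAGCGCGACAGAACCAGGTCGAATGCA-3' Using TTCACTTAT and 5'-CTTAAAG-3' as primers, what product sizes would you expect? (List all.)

128 bp, 109 bp, 85 bp

The forward primer TTCACTTAT matches the top strand at positions 58–66, 77–85, 101–109.
The reverse primer's reverse complement is CTTTAAG, matching at positions 179–185.
Each forward site pairs with the reverse site to give a product ending at position 185: sizes 128, 109, 85 bp.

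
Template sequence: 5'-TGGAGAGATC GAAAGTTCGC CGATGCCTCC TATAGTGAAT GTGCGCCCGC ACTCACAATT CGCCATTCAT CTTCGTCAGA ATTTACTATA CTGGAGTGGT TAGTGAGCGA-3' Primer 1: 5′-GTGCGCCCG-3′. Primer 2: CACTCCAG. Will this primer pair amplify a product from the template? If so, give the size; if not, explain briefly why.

Primer 1 (GTGCGCCCG) matches the top strand at positions 41–49; it acts as a forward primer.
Primer 2's reverse complement is CTGGAGTG, matching the top strand at positions 91–98; it acts as a reverse primer.
The 3' ends face each other across positions 41–98, giving a 58 bp product.

Yes — a 58 bp product.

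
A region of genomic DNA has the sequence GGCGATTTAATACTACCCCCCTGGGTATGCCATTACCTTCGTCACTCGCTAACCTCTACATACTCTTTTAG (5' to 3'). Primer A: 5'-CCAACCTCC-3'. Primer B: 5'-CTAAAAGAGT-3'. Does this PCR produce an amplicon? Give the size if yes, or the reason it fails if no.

Primer A (CCAACCTCC) does not match the top strand, and its reverse complement GGAGGTTGG does not match either.
With no annealing site for primer A, no amplification occurs.

No product — primer A has no binding site in the template.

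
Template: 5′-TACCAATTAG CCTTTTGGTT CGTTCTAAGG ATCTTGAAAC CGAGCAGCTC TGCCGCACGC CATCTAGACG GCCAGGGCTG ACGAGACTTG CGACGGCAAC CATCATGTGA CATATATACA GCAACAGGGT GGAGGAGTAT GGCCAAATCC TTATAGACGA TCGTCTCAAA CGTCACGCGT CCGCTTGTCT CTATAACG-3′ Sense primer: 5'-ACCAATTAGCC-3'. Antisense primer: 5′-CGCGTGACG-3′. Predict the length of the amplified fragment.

Forward primer ACCAATTAGCC is found on the top strand at positions 2–12.
The reverse primer's reverse complement is CGTCACGCG, which matches the template at positions 171–179.
Amplicon spans positions 2–179: 178 bp.

178 bp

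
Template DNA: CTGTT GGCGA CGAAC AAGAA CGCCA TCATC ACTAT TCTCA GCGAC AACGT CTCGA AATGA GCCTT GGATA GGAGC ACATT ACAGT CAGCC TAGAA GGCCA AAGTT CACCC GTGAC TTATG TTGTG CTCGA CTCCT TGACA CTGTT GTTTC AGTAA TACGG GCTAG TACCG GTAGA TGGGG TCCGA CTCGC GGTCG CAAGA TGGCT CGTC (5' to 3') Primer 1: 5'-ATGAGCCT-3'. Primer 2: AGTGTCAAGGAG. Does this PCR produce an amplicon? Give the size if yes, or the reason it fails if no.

Yes — an 86 bp product.

Primer 1 (ATGAGCCT) matches the top strand at positions 57–64; it acts as a forward primer.
Primer 2's reverse complement is CTCCTTGACACT, matching the top strand at positions 131–142; it acts as a reverse primer.
The 3' ends face each other across positions 57–142, giving an 86 bp product.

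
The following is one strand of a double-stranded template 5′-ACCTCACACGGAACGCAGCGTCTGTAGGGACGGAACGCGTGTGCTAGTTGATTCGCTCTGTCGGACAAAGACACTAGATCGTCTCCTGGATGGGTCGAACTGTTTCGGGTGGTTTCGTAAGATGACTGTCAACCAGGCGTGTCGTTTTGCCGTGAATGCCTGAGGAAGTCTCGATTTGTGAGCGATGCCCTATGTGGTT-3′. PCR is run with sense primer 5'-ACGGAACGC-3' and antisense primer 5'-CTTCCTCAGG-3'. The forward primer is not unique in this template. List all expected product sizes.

The forward primer ACGGAACGC matches the top strand at positions 8–16, 30–38.
The reverse primer's reverse complement is CCTGAGGAAG, matching at positions 159–168.
Each forward site pairs with the reverse site to give a product ending at position 168: sizes 161, 139 bp.

161 bp, 139 bp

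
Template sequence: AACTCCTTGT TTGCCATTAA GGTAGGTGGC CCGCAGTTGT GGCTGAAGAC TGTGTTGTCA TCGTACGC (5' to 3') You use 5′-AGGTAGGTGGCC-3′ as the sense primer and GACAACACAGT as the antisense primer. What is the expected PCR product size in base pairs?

Forward primer AGGTAGGTGGCC is found on the top strand at positions 20–31.
Taking the reverse complement of GACAACACAGT gives ACTGTGTTGTC, found at positions 49–59 on the template; the primer anneals here to the top strand with its 3' end pointing upstream.
Amplicon spans positions 20–59: 40 bp.

40 bp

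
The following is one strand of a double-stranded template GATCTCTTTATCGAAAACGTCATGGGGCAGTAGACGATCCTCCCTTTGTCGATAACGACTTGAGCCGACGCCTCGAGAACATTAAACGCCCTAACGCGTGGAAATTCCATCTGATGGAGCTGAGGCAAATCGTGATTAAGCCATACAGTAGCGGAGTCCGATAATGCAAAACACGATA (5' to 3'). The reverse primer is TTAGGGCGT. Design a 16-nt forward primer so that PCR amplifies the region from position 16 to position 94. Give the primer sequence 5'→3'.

5'-AACGTCATGGGGCAGT-3'

The reverse primer's reverse complement ACGCCCTAA matches the template at positions 86–94; the product starts at position 16.
The forward primer is identical to the top strand over positions 16–31: AACGTCATGGGGCAGT.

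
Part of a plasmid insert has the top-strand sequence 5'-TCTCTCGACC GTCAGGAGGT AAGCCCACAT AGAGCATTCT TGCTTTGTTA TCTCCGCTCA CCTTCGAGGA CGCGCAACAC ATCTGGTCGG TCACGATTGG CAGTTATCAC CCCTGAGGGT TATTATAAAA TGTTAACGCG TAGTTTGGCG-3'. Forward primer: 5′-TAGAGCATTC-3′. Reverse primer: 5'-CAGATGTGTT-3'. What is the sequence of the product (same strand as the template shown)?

Scanning the template, TAGAGCATTC occurs at positions 30–39; this primer anneals to the bottom strand there with its 3' end pointing downstream.
The reverse primer's reverse complement is AACACATCTG, which matches the template at positions 76–85.
The product is the template from position 30 through 85 (56 bp).

5'-TAGAGCATTCTTGCTTTGTTATCTCCGCTCACCTTCGAGGACGCGCAACACATCTG-3'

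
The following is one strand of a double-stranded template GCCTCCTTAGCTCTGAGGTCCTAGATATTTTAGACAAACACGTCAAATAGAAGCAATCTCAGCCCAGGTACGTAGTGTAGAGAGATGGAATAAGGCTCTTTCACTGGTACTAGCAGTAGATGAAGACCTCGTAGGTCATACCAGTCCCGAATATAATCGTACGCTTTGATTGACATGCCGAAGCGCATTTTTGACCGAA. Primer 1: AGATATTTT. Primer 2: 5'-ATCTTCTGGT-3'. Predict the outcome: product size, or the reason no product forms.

Primer 2 (ATCTTCTGGT) does not match the top strand, and its reverse complement ACCAGAAGAT does not match either.
With no annealing site for primer 2, no amplification occurs.

No product — primer 2 has no binding site in the template.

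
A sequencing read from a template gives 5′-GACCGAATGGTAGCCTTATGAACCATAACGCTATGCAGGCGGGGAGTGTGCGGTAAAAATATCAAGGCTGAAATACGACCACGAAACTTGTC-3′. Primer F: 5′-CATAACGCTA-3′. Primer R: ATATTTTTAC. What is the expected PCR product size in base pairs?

39 bp

Forward primer CATAACGCTA is found on the top strand at positions 24–33.
The reverse primer's reverse complement is GTAAAAATAT, which matches the template at positions 53–62.
Product length = (reverse-primer end) − (forward-primer start) + 1 = 62 − 24 + 1 = 39 bp.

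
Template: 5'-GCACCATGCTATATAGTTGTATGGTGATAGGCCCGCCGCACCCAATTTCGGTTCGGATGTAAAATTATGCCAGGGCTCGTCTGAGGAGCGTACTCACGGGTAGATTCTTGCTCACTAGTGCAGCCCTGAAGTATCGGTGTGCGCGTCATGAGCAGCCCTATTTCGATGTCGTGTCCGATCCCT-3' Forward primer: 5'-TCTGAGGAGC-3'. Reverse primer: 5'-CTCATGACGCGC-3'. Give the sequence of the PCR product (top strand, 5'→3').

5'-TCTGAGGAGCGTACTCACGGGTAGATTCTTGCTCACTAGTGCAGCCCTGAAGTATCGGTGTGCGCGTCATGAG-3'

The forward primer matches the template at positions 80–89.
Taking the reverse complement of CTCATGACGCGC gives GCGCGTCATGAG, found at positions 141–152 on the template; the primer anneals here to the top strand with its 3' end pointing upstream.
The product is the template from position 80 through 152 (73 bp).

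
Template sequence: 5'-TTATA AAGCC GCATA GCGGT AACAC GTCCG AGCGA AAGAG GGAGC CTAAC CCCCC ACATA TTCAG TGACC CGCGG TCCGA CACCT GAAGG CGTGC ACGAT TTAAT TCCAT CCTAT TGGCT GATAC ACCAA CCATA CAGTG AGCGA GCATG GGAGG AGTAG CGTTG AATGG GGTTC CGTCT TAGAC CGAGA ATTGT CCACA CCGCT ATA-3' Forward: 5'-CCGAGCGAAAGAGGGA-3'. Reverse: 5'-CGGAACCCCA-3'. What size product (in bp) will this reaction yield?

Forward primer CCGAGCGAAAGAGGGA is found on the top strand at positions 28–43.
Reverse complement of the reverse primer: TGGGGTTCCG. This occurs on the top strand at positions 168–177.
Product length = (reverse-primer end) − (forward-primer start) + 1 = 177 − 28 + 1 = 150 bp.

150 bp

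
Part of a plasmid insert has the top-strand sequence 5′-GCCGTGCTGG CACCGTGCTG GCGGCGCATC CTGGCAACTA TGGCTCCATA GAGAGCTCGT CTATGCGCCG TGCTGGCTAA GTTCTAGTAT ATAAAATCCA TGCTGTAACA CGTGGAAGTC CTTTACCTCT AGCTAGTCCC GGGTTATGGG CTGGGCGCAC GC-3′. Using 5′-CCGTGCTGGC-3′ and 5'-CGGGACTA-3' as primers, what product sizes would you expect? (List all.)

The forward primer CCGTGCTGGC matches the top strand at positions 2–11, 13–22, 68–77.
The reverse primer's reverse complement is TAGTCCCG, matching at positions 134–141.
Each forward site pairs with the reverse site to give a product ending at position 141: sizes 140, 129, 74 bp.

140 bp, 129 bp, 74 bp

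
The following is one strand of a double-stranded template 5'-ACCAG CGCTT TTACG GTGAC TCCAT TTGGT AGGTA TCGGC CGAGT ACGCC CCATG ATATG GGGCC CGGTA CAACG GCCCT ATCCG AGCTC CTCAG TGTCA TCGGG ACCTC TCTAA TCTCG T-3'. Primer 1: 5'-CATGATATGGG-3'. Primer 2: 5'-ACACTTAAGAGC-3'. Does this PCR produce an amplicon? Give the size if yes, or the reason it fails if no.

Primer 2 (ACACTTAAGAGC) does not match the top strand, and its reverse complement GCTCTTAAGTGT does not match either.
With no annealing site for primer 2, no amplification occurs.

No product — primer 2 has no binding site in the template.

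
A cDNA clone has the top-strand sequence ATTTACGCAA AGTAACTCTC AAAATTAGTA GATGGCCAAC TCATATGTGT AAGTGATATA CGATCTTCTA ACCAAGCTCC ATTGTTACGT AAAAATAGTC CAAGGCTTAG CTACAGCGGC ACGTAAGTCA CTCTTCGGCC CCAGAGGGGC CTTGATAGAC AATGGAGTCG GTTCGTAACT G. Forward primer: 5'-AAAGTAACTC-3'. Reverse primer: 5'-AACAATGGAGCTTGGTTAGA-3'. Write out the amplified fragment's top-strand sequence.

Scanning the template, AAAGTAACTC occurs at positions 9–18; this primer anneals to the bottom strand there with its 3' end pointing downstream.
Reverse complement of the reverse primer: TCTAACCAAGCTCCATTGTT. This occurs on the top strand at positions 67–86.
The product is the template from position 9 through 86 (78 bp).

5'-AAAGTAACTCTCAAAATTAGTAGATGGCCAACTCATATGTGTAAGTGATATACGATCTTCTAACCAAGCTCCATTGTT-3'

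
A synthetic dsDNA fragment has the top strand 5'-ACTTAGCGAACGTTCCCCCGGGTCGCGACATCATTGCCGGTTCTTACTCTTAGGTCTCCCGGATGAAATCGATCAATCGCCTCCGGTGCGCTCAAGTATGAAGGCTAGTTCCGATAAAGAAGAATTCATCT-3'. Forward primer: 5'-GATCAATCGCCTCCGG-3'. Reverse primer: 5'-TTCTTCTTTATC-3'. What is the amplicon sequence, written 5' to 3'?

Forward primer GATCAATCGCCTCCGG is found on the top strand at positions 71–86.
Taking the reverse complement of TTCTTCTTTATC gives GATAAAGAAGAA, found at positions 113–124 on the template; the primer anneals here to the top strand with its 3' end pointing upstream.
The product is the template from position 71 through 124 (54 bp).

5'-GATCAATCGCCTCCGGTGCGCTCAAGTATGAAGGCTAGTTCCGATAAAGAAGAA-3'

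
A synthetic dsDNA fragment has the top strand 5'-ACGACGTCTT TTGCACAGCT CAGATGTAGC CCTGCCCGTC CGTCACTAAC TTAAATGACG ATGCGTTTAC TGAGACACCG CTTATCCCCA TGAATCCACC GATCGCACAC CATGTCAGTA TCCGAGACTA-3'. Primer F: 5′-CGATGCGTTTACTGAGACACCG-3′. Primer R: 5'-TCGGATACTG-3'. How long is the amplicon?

Forward primer CGATGCGTTTACTGAGACACCG is found on the top strand at positions 59–80.
Reverse complement of the reverse primer: CAGTATCCGA. This occurs on the top strand at positions 116–125.
Amplicon spans positions 59–125: 67 bp.

67 bp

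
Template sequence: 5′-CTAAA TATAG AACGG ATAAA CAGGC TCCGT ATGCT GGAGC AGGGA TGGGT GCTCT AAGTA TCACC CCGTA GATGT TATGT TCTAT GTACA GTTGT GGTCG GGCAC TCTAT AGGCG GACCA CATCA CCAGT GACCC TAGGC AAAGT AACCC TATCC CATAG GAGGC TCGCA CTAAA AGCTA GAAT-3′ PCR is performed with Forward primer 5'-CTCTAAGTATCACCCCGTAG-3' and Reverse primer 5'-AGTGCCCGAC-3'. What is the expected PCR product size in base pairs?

Forward primer CTCTAAGTATCACCCCGTAG is found on the top strand at positions 52–71.
Taking the reverse complement of AGTGCCCGAC gives GTCGGGCACT, found at positions 97–106 on the template; the primer anneals here to the top strand with its 3' end pointing upstream.
Amplicon spans positions 52–106: 55 bp.

55 bp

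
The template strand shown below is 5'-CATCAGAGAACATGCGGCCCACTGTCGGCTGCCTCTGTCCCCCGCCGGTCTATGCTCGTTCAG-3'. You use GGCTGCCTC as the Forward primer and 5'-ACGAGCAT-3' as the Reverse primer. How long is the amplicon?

Scanning the template, GGCTGCCTC occurs at positions 27–35; this primer anneals to the bottom strand there with its 3' end pointing downstream.
The reverse primer's reverse complement is ATGCTCGT, which matches the template at positions 52–59.
Amplicon spans positions 27–59: 33 bp.

33 bp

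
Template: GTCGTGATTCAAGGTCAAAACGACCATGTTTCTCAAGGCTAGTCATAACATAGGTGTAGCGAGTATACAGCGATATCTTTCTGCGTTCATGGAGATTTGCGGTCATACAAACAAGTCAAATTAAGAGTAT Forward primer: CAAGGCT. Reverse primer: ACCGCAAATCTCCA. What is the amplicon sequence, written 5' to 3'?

5'-CAAGGCTAGTCATAACATAGGTGTAGCGAGTATACAGCGATATCTTTCTGCGTTCATGGAGATTTGCGGT-3'

Forward primer CAAGGCT is found on the top strand at positions 34–40.
Reverse complement of the reverse primer: TGGAGATTTGCGGT. This occurs on the top strand at positions 90–103.
The product is the template from position 34 through 103 (70 bp).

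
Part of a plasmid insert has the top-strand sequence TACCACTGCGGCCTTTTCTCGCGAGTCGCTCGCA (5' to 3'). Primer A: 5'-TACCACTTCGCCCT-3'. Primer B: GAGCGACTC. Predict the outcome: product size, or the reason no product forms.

Primer A (TACCACTTCGCCCT) does not match the top strand, and its reverse complement AGGGCGAAGTGGTA does not match either.
With no annealing site for primer A, no amplification occurs.

No product — primer A has no binding site in the template.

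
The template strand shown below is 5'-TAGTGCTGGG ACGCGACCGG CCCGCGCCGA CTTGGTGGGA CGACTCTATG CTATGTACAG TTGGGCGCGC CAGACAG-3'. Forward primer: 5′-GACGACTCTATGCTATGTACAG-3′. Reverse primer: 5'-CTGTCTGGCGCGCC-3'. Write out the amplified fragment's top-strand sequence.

5'-GACGACTCTATGCTATGTACAGTTGGGCGCGCCAGACAG-3'

Forward primer GACGACTCTATGCTATGTACAG is found on the top strand at positions 39–60.
Reverse complement of the reverse primer: GGCGCGCCAGACAG. This occurs on the top strand at positions 64–77.
The product is the template from position 39 through 77 (39 bp).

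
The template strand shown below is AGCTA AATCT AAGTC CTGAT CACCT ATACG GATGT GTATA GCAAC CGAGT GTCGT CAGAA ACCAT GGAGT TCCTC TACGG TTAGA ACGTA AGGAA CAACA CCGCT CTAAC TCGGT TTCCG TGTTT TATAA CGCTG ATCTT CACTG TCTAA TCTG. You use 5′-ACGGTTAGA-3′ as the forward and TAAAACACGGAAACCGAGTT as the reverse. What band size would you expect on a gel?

The forward primer matches the template at positions 77–85.
Taking the reverse complement of TAAAACACGGAAACCGAGTT gives AACTCGGTTTCCGTGTTTTA, found at positions 108–127 on the template; the primer anneals here to the top strand with its 3' end pointing upstream.
The product runs from position 77 to position 127, so its length is 127 − 77 + 1 = 51 bp.

51 bp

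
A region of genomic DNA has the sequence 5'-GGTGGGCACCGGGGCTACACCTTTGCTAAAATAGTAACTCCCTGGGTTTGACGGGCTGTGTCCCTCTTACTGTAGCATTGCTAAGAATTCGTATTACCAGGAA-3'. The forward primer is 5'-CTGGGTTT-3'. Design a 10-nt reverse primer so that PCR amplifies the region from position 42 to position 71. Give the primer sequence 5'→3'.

5'-AGTAAGAGGG-3'

The product's 3' end on the top strand is position 71.
The reverse primer anneals to the top strand over positions 62–71, i.e. to CCCTCTTACT.
Its sequence written 5'→3' is the reverse complement: AGTAAGAGGG.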